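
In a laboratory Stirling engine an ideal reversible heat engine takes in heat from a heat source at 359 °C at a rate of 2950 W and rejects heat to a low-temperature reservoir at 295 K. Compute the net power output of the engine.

T_H = 359 °C → 359 + 273.15 = 632.15 K.
The Carnot efficiency is η = 1 − T_C/T_H = 1 − 295.00/632.15 = 0.5333.
W = η·Q_H = 0.5333 × 2950 = 1570 W.

Ẇ ≈ 1570 W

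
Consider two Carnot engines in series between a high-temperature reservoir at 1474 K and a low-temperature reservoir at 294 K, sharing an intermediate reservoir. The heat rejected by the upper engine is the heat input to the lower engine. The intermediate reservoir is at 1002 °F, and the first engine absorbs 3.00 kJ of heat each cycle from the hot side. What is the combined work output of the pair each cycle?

Two reversible stages in series are equivalent to a single Carnot engine between T_H and T_C, so η_total = 1 − T_C/T_H = 1 − 294.00/1474.00 = 0.8005.
W_total = η_total · Q_H = 0.8005 × 3.00 = 2.402 kJ.

W_total ≈ 2.402 kJ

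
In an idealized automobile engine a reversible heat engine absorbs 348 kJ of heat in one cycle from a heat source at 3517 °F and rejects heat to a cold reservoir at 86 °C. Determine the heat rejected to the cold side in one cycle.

Q_C ≈ 56.6 kJ

T_H = 3517 °F → (3517 − 32) × 5/9 = 1936.11 °C = 2209.26 K.
T_C = 86 °C → 86 + 273.15 = 359.15 K.
The Carnot efficiency is η = 1 − T_C/T_H = 1 − 359.15/2209.26 = 0.8374.
For a reversible cycle Q_C/Q_H = T_C/T_H, so Q_C = 348 × 359.15/2209.26 = 56.6 kJ.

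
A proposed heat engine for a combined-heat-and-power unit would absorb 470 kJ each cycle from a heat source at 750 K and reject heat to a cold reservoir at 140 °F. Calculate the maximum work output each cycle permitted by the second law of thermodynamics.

T_C = 140 °F → (140 − 32) × 5/9 = 60.00 °C = 333.15 K.
No engine can exceed the Carnot limit: η_max = 1 − T_C/T_H = 1 − 333.15/750.00 = 0.5558.
W_max = η_max · Q_H = 0.5558 × 470 = 261 kJ.

W_max ≈ 261 kJ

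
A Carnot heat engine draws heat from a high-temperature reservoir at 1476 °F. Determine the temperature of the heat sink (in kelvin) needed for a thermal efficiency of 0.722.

T_C ≈ 299 K

T_H = 1476 °F → (1476 − 32) × 5/9 = 802.22 °C = 1075.37 K.
From η = 1 − T_C/T_H, T_C = T_H·(1 − η) = 1075.37 × (1 − 0.722) = 299 K.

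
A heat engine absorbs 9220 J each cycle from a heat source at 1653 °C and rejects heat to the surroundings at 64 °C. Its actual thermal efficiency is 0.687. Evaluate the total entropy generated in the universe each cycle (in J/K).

ΔS_univ ≈ 3.773 J/K

T_H = 1653 °C → 1653 + 273.15 = 1926.15 K.
T_C = 64 °C → 64 + 273.15 = 337.15 K.
W = η·Q_H = 0.687 × 9220 = 6334 J, so Q_C = Q_H − W = 2886 J.
The hot reservoir loses entropy Q_H/T_H = 9220/1926.15 = 4.787 J/K; the cold reservoir gains Q_C/T_C = 2886/337.15 = 8.560 J/K.
ΔS_univ = −Q_H/T_H + Q_C/T_C = 3.773 J/K (> 0, since η = 0.687 < η_Carnot = 0.825).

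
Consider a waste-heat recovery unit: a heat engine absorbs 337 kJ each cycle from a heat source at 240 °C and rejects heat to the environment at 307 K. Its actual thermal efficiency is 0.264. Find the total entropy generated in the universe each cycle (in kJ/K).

T_H = 240 °C → 240 + 273.15 = 513.15 K.
W = η·Q_H = 0.264 × 337 = 88.97 kJ, so Q_C = Q_H − W = 248.0 kJ.
The hot reservoir loses entropy Q_H/T_H = 337/513.15 = 0.6567 kJ/K; the cold reservoir gains Q_C/T_C = 248.0/307.00 = 0.8079 kJ/K.
ΔS_univ = −Q_H/T_H + Q_C/T_C = 0.1512 kJ/K (> 0, since η = 0.264 < η_Carnot = 0.402).

ΔS_univ ≈ 0.1512 kJ/K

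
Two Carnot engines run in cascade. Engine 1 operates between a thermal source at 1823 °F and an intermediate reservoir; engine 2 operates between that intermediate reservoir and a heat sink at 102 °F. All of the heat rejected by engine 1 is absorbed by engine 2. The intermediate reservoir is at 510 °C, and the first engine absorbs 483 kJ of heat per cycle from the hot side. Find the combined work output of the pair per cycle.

W_total ≈ 364.2 kJ

T_H = 1823 °F → (1823 − 32) × 5/9 = 995.00 °C = 1268.15 K.
T_C = 102 °F → (102 − 32) × 5/9 = 38.89 °C = 312.04 K.
Two reversible stages in series are equivalent to a single Carnot engine between T_H and T_C, so η_total = 1 − T_C/T_H = 1 − 312.04/1268.15 = 0.7539.
W_total = η_total · Q_H = 0.7539 × 483 = 364.2 kJ.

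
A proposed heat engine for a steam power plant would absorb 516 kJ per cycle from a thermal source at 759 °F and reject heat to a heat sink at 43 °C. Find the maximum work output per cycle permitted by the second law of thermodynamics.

W_max ≈ 275 kJ

T_H = 759 °F → (759 − 32) × 5/9 = 403.89 °C = 677.04 K.
T_C = 43 °C → 43 + 273.15 = 316.15 K.
The second-law ceiling is the Carnot efficiency, η_max = 1 − T_C/T_H = 1 − 316.15/677.04 = 0.5330.
W_max = η_max · Q_H = 0.5330 × 516 = 275 kJ.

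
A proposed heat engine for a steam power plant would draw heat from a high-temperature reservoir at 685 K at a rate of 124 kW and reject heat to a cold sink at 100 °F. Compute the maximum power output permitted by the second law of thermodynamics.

Ẇ_max ≈ 67.72 kW

T_C = 100 °F → (100 − 32) × 5/9 = 37.78 °C = 310.93 K.
No engine can exceed the Carnot limit: η_max = 1 − T_C/T_H = 1 − 310.93/685.00 = 0.5461.
W_max = η_max · Q_H = 0.5461 × 124 = 67.72 kW.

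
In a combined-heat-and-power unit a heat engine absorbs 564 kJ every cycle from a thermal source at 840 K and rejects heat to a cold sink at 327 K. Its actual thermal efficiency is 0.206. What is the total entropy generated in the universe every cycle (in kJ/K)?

ΔS_univ ≈ 0.6980 kJ/K

W = η·Q_H = 0.206 × 564 = 116.2 kJ, so Q_C = Q_H − W = 447.8 kJ.
Entropy balance on the reservoirs: −Q_H/T_H = -0.6714 kJ/K, +Q_C/T_C = 1.369 kJ/K.
ΔS_univ = −Q_H/T_H + Q_C/T_C = 0.6980 kJ/K (> 0, since η = 0.206 < η_Carnot = 0.611).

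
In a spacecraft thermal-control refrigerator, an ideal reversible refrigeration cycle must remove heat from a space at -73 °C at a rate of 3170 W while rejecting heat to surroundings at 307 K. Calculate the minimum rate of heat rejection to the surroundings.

Q̇_H ≈ 4860 W

T_C = -73 °C → -73 + 273.15 = 200.15 K.
For a reversible cycle Q_H/Q_C = T_H/T_C, so Q_H = Q_C·T_H/T_C = 3170 × 307.00/200.15 = 4860 W.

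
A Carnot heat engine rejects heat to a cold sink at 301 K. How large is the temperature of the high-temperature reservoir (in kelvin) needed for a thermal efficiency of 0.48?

From η = 1 − T_C/T_H, solving for T_H gives T_H = T_C/(1 − η) = 301.00/(1 − 0.48) = 579 K.

T_H ≈ 579 K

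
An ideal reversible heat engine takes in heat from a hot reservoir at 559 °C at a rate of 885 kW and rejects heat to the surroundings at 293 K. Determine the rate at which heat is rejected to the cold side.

Q̇_C ≈ 311.6 kW

T_H = 559 °C → 559 + 273.15 = 832.15 K.
Since the cycle is reversible, η = 1 − T_C/T_H = 1 − 293.00/832.15 = 0.6479.
For a reversible cycle Q_C/Q_H = T_C/T_H, so Q_C = 885 × 293.00/832.15 = 311.6 kW.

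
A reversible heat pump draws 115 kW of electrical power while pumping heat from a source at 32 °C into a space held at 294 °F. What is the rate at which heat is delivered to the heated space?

T_H = 294 °F → (294 − 32) × 5/9 = 145.56 °C = 418.71 K.
T_C = 32 °C → 32 + 273.15 = 305.15 K.
COP_HP = T_H/(T_H − T_C) = 418.71/113.56 = 3.6872.
Q_H = COP_HP · W = 3.6872 × 115 = 424 kW.

Q̇_H ≈ 424 kW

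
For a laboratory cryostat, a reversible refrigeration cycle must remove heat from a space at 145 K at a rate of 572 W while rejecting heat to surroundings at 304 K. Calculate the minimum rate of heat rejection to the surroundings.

For a reversible cycle Q_H/Q_C = T_H/T_C, so Q_H = Q_C·T_H/T_C = 572 × 304.00/145.00 = 1200 W.

Q̇_H ≈ 1200 W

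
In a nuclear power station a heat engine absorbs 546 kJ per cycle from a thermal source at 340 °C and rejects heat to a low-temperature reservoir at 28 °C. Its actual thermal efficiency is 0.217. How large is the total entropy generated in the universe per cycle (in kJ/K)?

T_H = 340 °C → 340 + 273.15 = 613.15 K.
T_C = 28 °C → 28 + 273.15 = 301.15 K.
W = η·Q_H = 0.217 × 546 = 118.5 kJ, so Q_C = Q_H − W = 427.5 kJ.
The hot reservoir loses entropy Q_H/T_H = 546/613.15 = 0.8905 kJ/K; the cold reservoir gains Q_C/T_C = 427.5/301.15 = 1.420 kJ/K.
ΔS_univ = −Q_H/T_H + Q_C/T_C = 0.5291 kJ/K (> 0, since η = 0.217 < η_Carnot = 0.509).

ΔS_univ ≈ 0.5291 kJ/K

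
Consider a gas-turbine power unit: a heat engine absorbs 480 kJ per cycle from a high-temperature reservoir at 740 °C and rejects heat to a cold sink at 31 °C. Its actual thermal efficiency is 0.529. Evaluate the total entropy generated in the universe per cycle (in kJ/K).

T_H = 740 °C → 740 + 273.15 = 1013.15 K.
T_C = 31 °C → 31 + 273.15 = 304.15 K.
W = η·Q_H = 0.529 × 480 = 253.9 kJ, so Q_C = Q_H − W = 226.1 kJ.
Entropy balance on the reservoirs: −Q_H/T_H = -0.4738 kJ/K, +Q_C/T_C = 0.7433 kJ/K.
ΔS_univ = −Q_H/T_H + Q_C/T_C = 0.270 kJ/K (> 0, since η = 0.529 < η_Carnot = 0.700).

ΔS_univ ≈ 0.270 kJ/K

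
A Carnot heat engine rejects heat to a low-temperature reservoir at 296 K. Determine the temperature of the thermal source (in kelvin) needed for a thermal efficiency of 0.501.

T_H ≈ 593 K

From η = 1 − T_C/T_H, solving for T_H gives T_H = T_C/(1 − η) = 296.00/(1 − 0.501) = 593 K.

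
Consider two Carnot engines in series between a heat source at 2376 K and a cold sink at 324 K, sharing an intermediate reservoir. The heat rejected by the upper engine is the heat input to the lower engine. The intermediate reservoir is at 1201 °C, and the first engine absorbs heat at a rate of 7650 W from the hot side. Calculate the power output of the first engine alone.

T_m = 1201 °C → 1201 + 273.15 = 1474.15 K.
First-stage efficiency η₁ = 1 − T_m/T_H = 1 − 1474.15/2376.00 = 0.3796.
W₁ = η₁·Q_H = 0.3796 × 7650 = 2900 W.

Ẇ₁ ≈ 2900 W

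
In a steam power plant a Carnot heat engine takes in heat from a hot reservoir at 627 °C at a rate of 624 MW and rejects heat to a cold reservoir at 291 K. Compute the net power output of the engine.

T_H = 627 °C → 627 + 273.15 = 900.15 K.
The Carnot efficiency is η = 1 − T_C/T_H = 1 − 291.00/900.15 = 0.6767.
W = η·Q_H = 0.6767 × 624 = 422.3 MW.

Ẇ ≈ 422.3 MW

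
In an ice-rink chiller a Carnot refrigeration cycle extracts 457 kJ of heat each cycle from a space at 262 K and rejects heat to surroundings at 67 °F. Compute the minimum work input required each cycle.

W_in ≈ 53.4 kJ

T_H = 67 °F → (67 − 32) × 5/9 = 19.44 °C = 292.59 K.
For a reversible refrigerator, COP_R = T_C/(T_H − T_C) = 262.00/30.59 = 8.5636.
W = Q_C/COP_R = 457/8.5636 = 53.4 kJ.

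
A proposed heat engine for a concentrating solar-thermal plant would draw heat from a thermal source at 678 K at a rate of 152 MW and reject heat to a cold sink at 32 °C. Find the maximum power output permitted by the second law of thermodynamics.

Ẇ_max ≈ 83.59 MW

T_C = 32 °C → 32 + 273.15 = 305.15 K.
The second-law ceiling is the Carnot efficiency, η_max = 1 − T_C/T_H = 1 − 305.15/678.00 = 0.5499.
W_max = η_max · Q_H = 0.5499 × 152 = 83.59 MW.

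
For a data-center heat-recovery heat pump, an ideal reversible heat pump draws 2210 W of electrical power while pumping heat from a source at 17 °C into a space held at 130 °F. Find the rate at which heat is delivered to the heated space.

T_H = 130 °F → (130 − 32) × 5/9 = 54.44 °C = 327.59 K.
T_C = 17 °C → 17 + 273.15 = 290.15 K.
Reversible heating COP: COP_HP = T_H/(T_H − T_C) = 327.59/37.44 = 8.7488.
Q_H = COP_HP · W = 8.7488 × 2210 = 19300 W.

Q̇_H ≈ 19300 W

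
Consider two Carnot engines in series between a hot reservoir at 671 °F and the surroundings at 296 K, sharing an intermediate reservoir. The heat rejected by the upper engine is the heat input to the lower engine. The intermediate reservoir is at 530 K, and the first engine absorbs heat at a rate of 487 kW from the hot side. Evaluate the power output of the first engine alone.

Ẇ₁ ≈ 76.1 kW

T_H = 671 °F → (671 − 32) × 5/9 = 355.00 °C = 628.15 K.
First-stage efficiency η₁ = 1 − T_m/T_H = 1 − 530.00/628.15 = 0.1563.
W₁ = η₁·Q_H = 0.1563 × 487 = 76.1 kW.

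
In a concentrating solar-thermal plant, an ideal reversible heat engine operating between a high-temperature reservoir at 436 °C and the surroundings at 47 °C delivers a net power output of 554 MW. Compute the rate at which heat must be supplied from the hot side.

T_H = 436 °C → 436 + 273.15 = 709.15 K.
T_C = 47 °C → 47 + 273.15 = 320.15 K.
η_rev = 1 − T_C/T_H = 1 − 320.15/709.15 = 0.5485.
Q_H = W/η = 554/0.5485 = 1010 MW.

Q̇_H ≈ 1010 MW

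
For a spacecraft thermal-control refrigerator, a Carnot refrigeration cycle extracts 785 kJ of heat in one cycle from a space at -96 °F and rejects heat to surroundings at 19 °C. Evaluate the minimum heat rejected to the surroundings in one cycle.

Q_H ≈ 1140 kJ

T_H = 19 °C → 19 + 273.15 = 292.15 K.
T_C = -96 °F → (-96 − 32) × 5/9 = -71.11 °C = 202.04 K.
For a reversible cycle Q_H/Q_C = T_H/T_C, so Q_H = Q_C·T_H/T_C = 785 × 292.15/202.04 = 1140 kJ.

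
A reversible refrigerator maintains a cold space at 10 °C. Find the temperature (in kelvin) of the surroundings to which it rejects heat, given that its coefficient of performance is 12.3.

T_H ≈ 306 K

T_C = 10 °C → 10 + 273.15 = 283.15 K.
COP_R = T_C/(T_H − T_C) ⇒ T_H = T_C·(1 + 1/COP_R) = 283.15 × (1 + 1/12.3) = 306 K.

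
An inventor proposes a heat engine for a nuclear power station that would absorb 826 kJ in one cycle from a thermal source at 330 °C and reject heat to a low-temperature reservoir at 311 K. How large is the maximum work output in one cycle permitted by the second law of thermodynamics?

T_H = 330 °C → 330 + 273.15 = 603.15 K.
By the Carnot theorem, η_max = 1 − T_C/T_H = 1 − 311.00/603.15 = 0.4844.
W_max = η_max · Q_H = 0.4844 × 826 = 400 kJ.

W_max ≈ 400 kJ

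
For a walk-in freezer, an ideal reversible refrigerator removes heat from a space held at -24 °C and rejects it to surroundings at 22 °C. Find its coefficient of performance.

COP_R ≈ 5.416

T_H = 22 °C → 22 + 273.15 = 295.15 K.
T_C = -24 °C → -24 + 273.15 = 249.15 K.
COP_R = T_C/(T_H − T_C) = 249.15/(295.15 − 249.15) = 5.416.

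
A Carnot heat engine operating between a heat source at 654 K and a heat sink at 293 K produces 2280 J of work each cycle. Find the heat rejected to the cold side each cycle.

The Carnot efficiency is η = 1 − T_C/T_H = 1 − 293.00/654.00 = 0.5520.
Since Q_C/Q_H = T_C/T_H and Q_H = W/η, Q_C = W·T_C/(T_H − T_C) = 2280 × 293.00/361.00 = 1851 J.

Q_C ≈ 1851 J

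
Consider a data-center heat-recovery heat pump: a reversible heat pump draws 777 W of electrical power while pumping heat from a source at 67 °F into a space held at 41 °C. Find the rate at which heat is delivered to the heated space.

Q̇_H ≈ 11300 W

T_H = 41 °C → 41 + 273.15 = 314.15 K.
T_C = 67 °F → (67 − 32) × 5/9 = 19.44 °C = 292.59 K.
Reversible heating COP: COP_HP = T_H/(T_H − T_C) = 314.15/21.56 = 14.5740.
Q_H = COP_HP · W = 14.5740 × 777 = 11300 W.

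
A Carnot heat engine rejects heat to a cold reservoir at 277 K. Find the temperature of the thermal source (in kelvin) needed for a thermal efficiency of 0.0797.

T_H ≈ 301 K

From η = 1 − T_C/T_H, solving for T_H gives T_H = T_C/(1 − η) = 277.00/(1 − 0.0797) = 301 K.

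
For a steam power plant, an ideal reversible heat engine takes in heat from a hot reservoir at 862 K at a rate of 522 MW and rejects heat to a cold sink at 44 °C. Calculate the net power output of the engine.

Ẇ ≈ 330 MW

T_C = 44 °C → 44 + 273.15 = 317.15 K.
The Carnot efficiency is η = 1 − T_C/T_H = 1 − 317.15/862.00 = 0.6321.
W = η·Q_H = 0.6321 × 522 = 330 MW.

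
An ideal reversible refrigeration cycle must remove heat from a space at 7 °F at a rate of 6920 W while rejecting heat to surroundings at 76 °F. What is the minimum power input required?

T_H = 76 °F → (76 − 32) × 5/9 = 24.44 °C = 297.59 K.
T_C = 7 °F → (7 − 32) × 5/9 = -13.89 °C = 259.26 K.
For a reversible refrigerator, COP_R = T_C/(T_H − T_C) = 259.26/38.33 = 6.7633.
W = Q_C/COP_R = 6920/6.7633 = 1023 W.

Ẇ_in ≈ 1023 W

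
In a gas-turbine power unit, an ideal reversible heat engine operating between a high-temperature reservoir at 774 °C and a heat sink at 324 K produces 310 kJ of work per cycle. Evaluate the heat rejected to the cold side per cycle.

T_H = 774 °C → 774 + 273.15 = 1047.15 K.
Carnot efficiency: η = 1 − T_C/T_H = 1 − 324.00/1047.15 = 0.6906.
Since Q_C/Q_H = T_C/T_H and Q_H = W/η, Q_C = W·T_C/(T_H − T_C) = 310 × 324.00/723.15 = 139 kJ.

Q_C ≈ 139 kJ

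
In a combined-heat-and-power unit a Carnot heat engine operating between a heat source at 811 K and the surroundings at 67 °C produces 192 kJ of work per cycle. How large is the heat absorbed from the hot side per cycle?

Q_H ≈ 331 kJ

T_C = 67 °C → 67 + 273.15 = 340.15 K.
η_rev = 1 − T_C/T_H = 1 − 340.15/811.00 = 0.5806.
Q_H = W/η = 192/0.5806 = 331 kJ.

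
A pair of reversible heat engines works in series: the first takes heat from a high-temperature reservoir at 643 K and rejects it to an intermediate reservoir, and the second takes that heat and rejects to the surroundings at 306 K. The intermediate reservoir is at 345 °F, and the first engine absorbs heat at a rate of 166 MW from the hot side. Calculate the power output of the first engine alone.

Ẇ₁ ≈ 50.59 MW

T_m = 345 °F → (345 − 32) × 5/9 = 173.89 °C = 447.04 K.
First-stage efficiency η₁ = 1 − T_m/T_H = 1 − 447.04/643.00 = 0.3048.
W₁ = η₁·Q_H = 0.3048 × 166 = 50.59 MW.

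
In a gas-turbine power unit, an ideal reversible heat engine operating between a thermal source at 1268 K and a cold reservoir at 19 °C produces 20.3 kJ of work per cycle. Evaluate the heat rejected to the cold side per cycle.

Q_C ≈ 6.08 kJ

T_C = 19 °C → 19 + 273.15 = 292.15 K.
The Carnot efficiency is η = 1 − T_C/T_H = 1 − 292.15/1268.00 = 0.7696.
Since Q_C/Q_H = T_C/T_H and Q_H = W/η, Q_C = W·T_C/(T_H − T_C) = 20.3 × 292.15/975.85 = 6.08 kJ.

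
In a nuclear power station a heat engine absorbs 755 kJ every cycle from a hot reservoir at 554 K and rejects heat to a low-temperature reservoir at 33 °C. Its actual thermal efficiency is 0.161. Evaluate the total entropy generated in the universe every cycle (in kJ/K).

ΔS_univ ≈ 0.706 kJ/K

T_C = 33 °C → 33 + 273.15 = 306.15 K.
W = η·Q_H = 0.161 × 755 = 121.6 kJ, so Q_C = Q_H − W = 633.4 kJ.
The hot reservoir loses entropy Q_H/T_H = 755/554.00 = 1.363 kJ/K; the cold reservoir gains Q_C/T_C = 633.4/306.15 = 2.069 kJ/K.
ΔS_univ = −Q_H/T_H + Q_C/T_C = 0.706 kJ/K (> 0, since η = 0.161 < η_Carnot = 0.447).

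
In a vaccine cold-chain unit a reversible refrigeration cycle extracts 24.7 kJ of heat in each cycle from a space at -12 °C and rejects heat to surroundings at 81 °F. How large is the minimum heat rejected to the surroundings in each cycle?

T_H = 81 °F → (81 − 32) × 5/9 = 27.22 °C = 300.37 K.
T_C = -12 °C → -12 + 273.15 = 261.15 K.
For a reversible cycle Q_H/Q_C = T_H/T_C, so Q_H = Q_C·T_H/T_C = 24.7 × 300.37/261.15 = 28.4 kJ.

Q_H ≈ 28.4 kJ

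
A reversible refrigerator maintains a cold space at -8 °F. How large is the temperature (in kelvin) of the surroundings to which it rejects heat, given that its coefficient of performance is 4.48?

T_C = -8 °F → (-8 − 32) × 5/9 = -22.22 °C = 250.93 K.
COP_R = T_C/(T_H − T_C) ⇒ T_H = T_C·(1 + 1/COP_R) = 250.93 × (1 + 1/4.48) = 307 K.

T_H ≈ 307 K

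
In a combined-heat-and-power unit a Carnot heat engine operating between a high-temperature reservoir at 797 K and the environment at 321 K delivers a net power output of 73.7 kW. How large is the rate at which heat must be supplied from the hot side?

Q̇_H ≈ 123.4 kW

For a reversible engine, η = 1 − T_C/T_H = 1 − 321.00/797.00 = 0.5972.
Q_H = W/η = 73.7/0.5972 = 123.4 kW.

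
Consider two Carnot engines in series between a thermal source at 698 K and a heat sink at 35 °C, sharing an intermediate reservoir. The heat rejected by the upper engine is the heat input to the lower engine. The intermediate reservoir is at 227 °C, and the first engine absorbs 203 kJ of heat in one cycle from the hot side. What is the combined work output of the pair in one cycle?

T_C = 35 °C → 35 + 273.15 = 308.15 K.
Two reversible stages in series are equivalent to a single Carnot engine between T_H and T_C, so η_total = 1 − T_C/T_H = 1 − 308.15/698.00 = 0.5585.
W_total = η_total · Q_H = 0.5585 × 203 = 113.4 kJ.

W_total ≈ 113.4 kJ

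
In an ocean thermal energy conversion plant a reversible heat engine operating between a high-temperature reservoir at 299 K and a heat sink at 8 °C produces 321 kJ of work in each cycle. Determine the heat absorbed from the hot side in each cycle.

T_C = 8 °C → 8 + 273.15 = 281.15 K.
For a reversible engine, η = 1 − T_C/T_H = 1 − 281.15/299.00 = 0.0597.
Q_H = W/η = 321/0.0597 = 5380 kJ.

Q_H ≈ 5380 kJ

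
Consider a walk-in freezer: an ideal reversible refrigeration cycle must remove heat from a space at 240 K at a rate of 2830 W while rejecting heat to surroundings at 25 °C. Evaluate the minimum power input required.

T_H = 25 °C → 25 + 273.15 = 298.15 K.
COP_R = T_C/(T_H − T_C) = 240.00/58.15 = 4.1273.
W = Q_C/COP_R = 2830/4.1273 = 685.7 W.

Ẇ_in ≈ 685.7 W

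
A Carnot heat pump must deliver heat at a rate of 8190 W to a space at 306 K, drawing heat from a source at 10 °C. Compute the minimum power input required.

Ẇ_in ≈ 612 W

T_C = 10 °C → 10 + 273.15 = 283.15 K.
Reversible heating COP: COP_HP = T_H/(T_H − T_C) = 306.00/22.85 = 13.3917.
W = Q_H/COP_HP = 8190/13.3917 = 612 W.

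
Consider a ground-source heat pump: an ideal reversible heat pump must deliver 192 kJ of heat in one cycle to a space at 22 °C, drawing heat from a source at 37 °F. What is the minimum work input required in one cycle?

W_in ≈ 12.5 kJ

T_H = 22 °C → 22 + 273.15 = 295.15 K.
T_C = 37 °F → (37 − 32) × 5/9 = 2.78 °C = 275.93 K.
COP_HP = T_H/(T_H − T_C) = 295.15/19.22 = 15.3546.
W = Q_H/COP_HP = 192/15.3546 = 12.5 kJ.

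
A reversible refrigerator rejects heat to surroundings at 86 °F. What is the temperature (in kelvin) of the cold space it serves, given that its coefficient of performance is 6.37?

T_C ≈ 262 K

T_H = 86 °F → (86 − 32) × 5/9 = 30.00 °C = 303.15 K.
COP_R = T_C/(T_H − T_C) ⇒ T_C = T_H·COP_R/(1 + COP_R) = 303.15 × 6.37/(1 + 6.37) = 262 K.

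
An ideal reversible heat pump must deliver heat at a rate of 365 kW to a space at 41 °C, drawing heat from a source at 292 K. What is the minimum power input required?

Ẇ_in ≈ 25.7 kW

T_H = 41 °C → 41 + 273.15 = 314.15 K.
Reversible heating COP: COP_HP = T_H/(T_H − T_C) = 314.15/22.15 = 14.1828.
W = Q_H/COP_HP = 365/14.1828 = 25.7 kW.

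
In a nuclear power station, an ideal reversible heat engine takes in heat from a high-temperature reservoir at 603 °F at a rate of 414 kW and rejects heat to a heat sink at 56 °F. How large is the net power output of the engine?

T_H = 603 °F → (603 − 32) × 5/9 = 317.22 °C = 590.37 K.
T_C = 56 °F → (56 − 32) × 5/9 = 13.33 °C = 286.48 K.
Carnot efficiency: η = 1 − T_C/T_H = 1 − 286.48/590.37 = 0.5147.
W = η·Q_H = 0.5147 × 414 = 213.1 kW.

Ẇ ≈ 213.1 kW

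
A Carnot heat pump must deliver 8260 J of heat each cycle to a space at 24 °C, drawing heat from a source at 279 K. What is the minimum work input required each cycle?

T_H = 24 °C → 24 + 273.15 = 297.15 K.
Reversible heating COP: COP_HP = T_H/(T_H − T_C) = 297.15/18.15 = 16.3719.
W = Q_H/COP_HP = 8260/16.3719 = 504.5 J.

W_in ≈ 504.5 J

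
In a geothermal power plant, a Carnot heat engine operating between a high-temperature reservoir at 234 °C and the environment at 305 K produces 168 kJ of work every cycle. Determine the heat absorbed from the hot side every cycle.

T_H = 234 °C → 234 + 273.15 = 507.15 K.
For a reversible engine, η = 1 − T_C/T_H = 1 − 305.00/507.15 = 0.3986.
Q_H = W/η = 168/0.3986 = 421.5 kJ.

Q_H ≈ 421.5 kJ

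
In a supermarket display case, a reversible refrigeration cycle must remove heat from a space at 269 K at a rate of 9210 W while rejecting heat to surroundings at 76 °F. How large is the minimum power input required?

Ẇ_in ≈ 979 W

T_H = 76 °F → (76 − 32) × 5/9 = 24.44 °C = 297.59 K.
The reversible coefficient of performance is COP_R = T_C/(T_H − T_C) = 269.00/28.59 = 9.4074.
W = Q_C/COP_R = 9210/9.4074 = 979 W.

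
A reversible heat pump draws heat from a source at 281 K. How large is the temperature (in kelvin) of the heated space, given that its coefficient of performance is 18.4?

T_H ≈ 297 K

COP_HP = T_H/(T_H − T_C) ⇒ T_H = T_C·COP_HP/(COP_HP − 1) = 281.00 × 18.4/(18.4 − 1) = 297 K.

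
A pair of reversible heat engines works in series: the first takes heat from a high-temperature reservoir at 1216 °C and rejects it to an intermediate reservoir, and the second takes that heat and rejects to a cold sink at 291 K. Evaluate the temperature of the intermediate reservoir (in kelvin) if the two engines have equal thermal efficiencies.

T_m ≈ 658 K

T_H = 1216 °C → 1216 + 273.15 = 1489.15 K.
Equal efficiencies require 1 − T_m/T_H = 1 − T_C/T_m, i.e. T_m/T_H = T_C/T_m, so T_m = √(T_H·T_C) = √(1489.15 × 291.00) = 658 K.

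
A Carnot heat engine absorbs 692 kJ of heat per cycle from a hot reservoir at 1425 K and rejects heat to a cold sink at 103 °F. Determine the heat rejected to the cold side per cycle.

Q_C ≈ 152 kJ

T_C = 103 °F → (103 − 32) × 5/9 = 39.44 °C = 312.59 K.
Carnot efficiency: η = 1 − T_C/T_H = 1 − 312.59/1425.00 = 0.7806.
For a reversible cycle Q_C/Q_H = T_C/T_H, so Q_C = 692 × 312.59/1425.00 = 152 kJ.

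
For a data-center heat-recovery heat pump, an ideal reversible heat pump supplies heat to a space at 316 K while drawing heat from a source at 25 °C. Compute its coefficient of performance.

T_C = 25 °C → 25 + 273.15 = 298.15 K.
Reversible heating COP: COP_HP = T_H/(T_H − T_C) = 316.00/(316.00 − 298.15) = 17.70.

COP_HP ≈ 17.70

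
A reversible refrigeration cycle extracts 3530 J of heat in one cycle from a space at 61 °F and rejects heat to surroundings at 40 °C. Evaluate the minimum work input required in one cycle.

W_in ≈ 292 J

T_H = 40 °C → 40 + 273.15 = 313.15 K.
T_C = 61 °F → (61 − 32) × 5/9 = 16.11 °C = 289.26 K.
The reversible coefficient of performance is COP_R = T_C/(T_H − T_C) = 289.26/23.89 = 12.1086.
W = Q_C/COP_R = 3530/12.1086 = 292 J.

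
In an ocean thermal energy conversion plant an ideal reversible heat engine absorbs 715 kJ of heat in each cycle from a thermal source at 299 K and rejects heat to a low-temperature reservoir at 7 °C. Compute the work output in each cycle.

W ≈ 45.1 kJ

T_C = 7 °C → 7 + 273.15 = 280.15 K.
For a reversible engine, η = 1 − T_C/T_H = 1 − 280.15/299.00 = 0.0630.
W = η·Q_H = 0.0630 × 715 = 45.1 kJ.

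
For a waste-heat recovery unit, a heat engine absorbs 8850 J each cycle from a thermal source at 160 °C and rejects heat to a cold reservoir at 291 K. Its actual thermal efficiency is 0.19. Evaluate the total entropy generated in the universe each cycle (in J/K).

ΔS_univ ≈ 4.202 J/K

T_H = 160 °C → 160 + 273.15 = 433.15 K.
W = η·Q_H = 0.19 × 8850 = 1682 J, so Q_C = Q_H − W = 7168 J.
The hot reservoir loses entropy Q_H/T_H = 8850/433.15 = 20.43 J/K; the cold reservoir gains Q_C/T_C = 7168/291.00 = 24.63 J/K.
ΔS_univ = −Q_H/T_H + Q_C/T_C = 4.202 J/K (> 0, since η = 0.19 < η_Carnot = 0.328).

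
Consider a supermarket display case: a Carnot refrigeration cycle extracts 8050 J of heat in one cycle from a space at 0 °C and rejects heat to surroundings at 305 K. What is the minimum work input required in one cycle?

T_C = 0 °C → 0 + 273.15 = 273.15 K.
COP_R = T_C/(T_H − T_C) = 273.15/31.85 = 8.5761.
W = Q_C/COP_R = 8050/8.5761 = 938.7 J.

W_in ≈ 938.7 J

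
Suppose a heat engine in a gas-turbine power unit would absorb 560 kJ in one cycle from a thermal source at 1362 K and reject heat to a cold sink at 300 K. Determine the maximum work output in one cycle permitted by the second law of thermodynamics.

W_max ≈ 437 kJ

No engine can exceed the Carnot limit: η_max = 1 − T_C/T_H = 1 − 300.00/1362.00 = 0.7797.
W_max = η_max · Q_H = 0.7797 × 560 = 437 kJ.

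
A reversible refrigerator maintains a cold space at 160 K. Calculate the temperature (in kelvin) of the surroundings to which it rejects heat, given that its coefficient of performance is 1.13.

T_H ≈ 301.6 K

COP_R = T_C/(T_H − T_C) ⇒ T_H = T_C·(1 + 1/COP_R) = 160.00 × (1 + 1/1.13) = 301.6 K.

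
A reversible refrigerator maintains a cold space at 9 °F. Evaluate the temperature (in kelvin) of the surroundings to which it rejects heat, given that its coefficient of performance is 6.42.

T_C = 9 °F → (9 − 32) × 5/9 = -12.78 °C = 260.37 K.
COP_R = T_C/(T_H − T_C) ⇒ T_H = T_C·(1 + 1/COP_R) = 260.37 × (1 + 1/6.42) = 301 K.

T_H ≈ 301 K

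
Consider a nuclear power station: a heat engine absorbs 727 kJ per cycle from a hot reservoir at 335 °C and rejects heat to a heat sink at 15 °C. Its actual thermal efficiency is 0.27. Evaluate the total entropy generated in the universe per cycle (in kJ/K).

T_H = 335 °C → 335 + 273.15 = 608.15 K.
T_C = 15 °C → 15 + 273.15 = 288.15 K.
W = η·Q_H = 0.27 × 727 = 196.3 kJ, so Q_C = Q_H − W = 530.7 kJ.
The hot reservoir loses entropy Q_H/T_H = 727/608.15 = 1.195 kJ/K; the cold reservoir gains Q_C/T_C = 530.7/288.15 = 1.842 kJ/K.
ΔS_univ = −Q_H/T_H + Q_C/T_C = 0.646 kJ/K (> 0, since η = 0.27 < η_Carnot = 0.526).

ΔS_univ ≈ 0.646 kJ/K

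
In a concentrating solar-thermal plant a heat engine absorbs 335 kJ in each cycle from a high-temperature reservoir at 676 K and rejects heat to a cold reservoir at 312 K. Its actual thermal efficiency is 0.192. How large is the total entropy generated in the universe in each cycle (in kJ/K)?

W = η·Q_H = 0.192 × 335 = 64.32 kJ, so Q_C = Q_H − W = 270.7 kJ.
Entropy balance on the reservoirs: −Q_H/T_H = -0.4956 kJ/K, +Q_C/T_C = 0.8676 kJ/K.
ΔS_univ = −Q_H/T_H + Q_C/T_C = 0.3720 kJ/K (> 0, since η = 0.192 < η_Carnot = 0.538).

ΔS_univ ≈ 0.3720 kJ/K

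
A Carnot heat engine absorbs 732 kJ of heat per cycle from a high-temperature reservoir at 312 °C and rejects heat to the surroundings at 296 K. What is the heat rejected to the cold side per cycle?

Q_C ≈ 370.3 kJ

T_H = 312 °C → 312 + 273.15 = 585.15 K.
The Carnot efficiency is η = 1 − T_C/T_H = 1 − 296.00/585.15 = 0.4941.
For a reversible cycle Q_C/Q_H = T_C/T_H, so Q_C = 732 × 296.00/585.15 = 370.3 kJ.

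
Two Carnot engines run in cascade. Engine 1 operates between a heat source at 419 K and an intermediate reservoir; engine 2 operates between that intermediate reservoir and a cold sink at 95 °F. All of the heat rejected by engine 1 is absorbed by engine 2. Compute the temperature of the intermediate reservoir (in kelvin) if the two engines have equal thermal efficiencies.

T_C = 95 °F → (95 − 32) × 5/9 = 35.00 °C = 308.15 K.
Equal efficiencies require 1 − T_m/T_H = 1 − T_C/T_m, i.e. T_m/T_H = T_C/T_m, so T_m = √(T_H·T_C) = √(419.00 × 308.15) = 359.3 K.

T_m ≈ 359.3 K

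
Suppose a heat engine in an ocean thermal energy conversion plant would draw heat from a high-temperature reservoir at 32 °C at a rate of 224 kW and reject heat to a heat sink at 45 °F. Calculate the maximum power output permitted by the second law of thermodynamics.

Ẇ_max ≈ 18.2 kW

T_H = 32 °C → 32 + 273.15 = 305.15 K.
T_C = 45 °F → (45 − 32) × 5/9 = 7.22 °C = 280.37 K.
No engine can exceed the Carnot limit: η_max = 1 − T_C/T_H = 1 − 280.37/305.15 = 0.0812.
W_max = η_max · Q_H = 0.0812 × 224 = 18.2 kW.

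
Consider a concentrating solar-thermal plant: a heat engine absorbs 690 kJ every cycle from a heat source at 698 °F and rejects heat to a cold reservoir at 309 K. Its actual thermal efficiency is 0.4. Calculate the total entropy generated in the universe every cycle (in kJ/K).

T_H = 698 °F → (698 − 32) × 5/9 = 370.00 °C = 643.15 K.
W = η·Q_H = 0.4 × 690 = 276.0 kJ, so Q_C = Q_H − W = 414.0 kJ.
The hot reservoir loses entropy Q_H/T_H = 690/643.15 = 1.073 kJ/K; the cold reservoir gains Q_C/T_C = 414.0/309.00 = 1.340 kJ/K.
ΔS_univ = −Q_H/T_H + Q_C/T_C = 0.267 kJ/K (> 0, since η = 0.4 < η_Carnot = 0.520).

ΔS_univ ≈ 0.267 kJ/K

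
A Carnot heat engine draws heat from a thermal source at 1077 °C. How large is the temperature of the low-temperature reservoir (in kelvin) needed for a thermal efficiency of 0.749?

T_C ≈ 339 K

T_H = 1077 °C → 1077 + 273.15 = 1350.15 K.
From η = 1 − T_C/T_H, T_C = T_H·(1 − η) = 1350.15 × (1 − 0.749) = 339 K.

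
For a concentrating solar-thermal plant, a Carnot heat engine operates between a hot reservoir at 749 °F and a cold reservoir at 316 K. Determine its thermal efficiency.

T_H = 749 °F → (749 − 32) × 5/9 = 398.33 °C = 671.48 K.
Carnot efficiency: η = 1 − T_C/T_H = 1 − 316.00/671.48 = 0.529.

η ≈ 0.529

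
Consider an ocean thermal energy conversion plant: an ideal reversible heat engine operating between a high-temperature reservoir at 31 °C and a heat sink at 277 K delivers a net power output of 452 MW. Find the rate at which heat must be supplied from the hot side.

Q̇_H ≈ 5060 MW

T_H = 31 °C → 31 + 273.15 = 304.15 K.
The Carnot efficiency is η = 1 − T_C/T_H = 1 − 277.00/304.15 = 0.0893.
Q_H = W/η = 452/0.0893 = 5060 MW.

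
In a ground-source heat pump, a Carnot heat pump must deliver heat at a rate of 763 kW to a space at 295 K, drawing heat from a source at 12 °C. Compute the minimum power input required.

T_C = 12 °C → 12 + 273.15 = 285.15 K.
The Carnot heat-pump COP is COP_HP = T_H/(T_H − T_C) = 295.00/9.85 = 29.9492.
W = Q_H/COP_HP = 763/29.9492 = 25.5 kW.

Ẇ_in ≈ 25.5 kW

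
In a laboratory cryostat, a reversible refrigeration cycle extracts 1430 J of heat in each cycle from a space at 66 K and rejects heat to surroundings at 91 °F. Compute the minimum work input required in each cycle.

W_in ≈ 5200 J

T_H = 91 °F → (91 − 32) × 5/9 = 32.78 °C = 305.93 K.
COP_R = T_C/(T_H − T_C) = 66.00/239.93 = 0.2751.
W = Q_C/COP_R = 1430/0.2751 = 5200 J.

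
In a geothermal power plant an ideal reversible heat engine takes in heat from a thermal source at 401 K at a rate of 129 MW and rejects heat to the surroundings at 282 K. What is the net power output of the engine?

Ẇ ≈ 38.3 MW

η_rev = 1 − T_C/T_H = 1 − 282.00/401.00 = 0.2968.
W = η·Q_H = 0.2968 × 129 = 38.3 MW.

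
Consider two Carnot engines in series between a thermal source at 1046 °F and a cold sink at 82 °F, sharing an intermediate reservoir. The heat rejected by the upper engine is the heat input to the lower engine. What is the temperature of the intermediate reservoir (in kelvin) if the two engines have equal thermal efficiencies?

T_H = 1046 °F → (1046 − 32) × 5/9 = 563.33 °C = 836.48 K.
T_C = 82 °F → (82 − 32) × 5/9 = 27.78 °C = 300.93 K.
Equal efficiencies require 1 − T_m/T_H = 1 − T_C/T_m, i.e. T_m/T_H = T_C/T_m, so T_m = √(T_H·T_C) = √(836.48 × 300.93) = 502 K.

T_m ≈ 502 K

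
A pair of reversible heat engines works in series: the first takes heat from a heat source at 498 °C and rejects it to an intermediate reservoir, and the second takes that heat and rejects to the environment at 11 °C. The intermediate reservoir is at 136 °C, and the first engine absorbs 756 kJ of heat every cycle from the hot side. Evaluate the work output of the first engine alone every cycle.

T_H = 498 °C → 498 + 273.15 = 771.15 K.
T_C = 11 °C → 11 + 273.15 = 284.15 K.
T_m = 136 °C → 136 + 273.15 = 409.15 K.
First-stage efficiency η₁ = 1 − T_m/T_H = 1 − 409.15/771.15 = 0.4694.
W₁ = η₁·Q_H = 0.4694 × 756 = 354.9 kJ.

W₁ ≈ 354.9 kJ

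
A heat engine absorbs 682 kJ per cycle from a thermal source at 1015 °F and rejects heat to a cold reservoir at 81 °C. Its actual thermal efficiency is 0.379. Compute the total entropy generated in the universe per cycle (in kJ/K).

ΔS_univ ≈ 0.363 kJ/K

T_H = 1015 °F → (1015 − 32) × 5/9 = 546.11 °C = 819.26 K.
T_C = 81 °C → 81 + 273.15 = 354.15 K.
W = η·Q_H = 0.379 × 682 = 258.5 kJ, so Q_C = Q_H − W = 423.5 kJ.
Entropy balance on the reservoirs: −Q_H/T_H = -0.8325 kJ/K, +Q_C/T_C = 1.196 kJ/K.
ΔS_univ = −Q_H/T_H + Q_C/T_C = 0.363 kJ/K (> 0, since η = 0.379 < η_Carnot = 0.568).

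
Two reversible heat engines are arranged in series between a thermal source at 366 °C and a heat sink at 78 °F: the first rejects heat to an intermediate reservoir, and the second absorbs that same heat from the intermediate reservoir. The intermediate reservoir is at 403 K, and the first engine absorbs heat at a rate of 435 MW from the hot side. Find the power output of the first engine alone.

Ẇ₁ ≈ 161 MW

T_H = 366 °C → 366 + 273.15 = 639.15 K.
T_C = 78 °F → (78 − 32) × 5/9 = 25.56 °C = 298.71 K.
First-stage efficiency η₁ = 1 − T_m/T_H = 1 − 403.00/639.15 = 0.3695.
W₁ = η₁·Q_H = 0.3695 × 435 = 161 MW.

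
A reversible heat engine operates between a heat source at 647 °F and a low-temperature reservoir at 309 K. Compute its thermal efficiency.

η ≈ 0.497

T_H = 647 °F → (647 − 32) × 5/9 = 341.67 °C = 614.82 K.
Since the cycle is reversible, η = 1 − T_C/T_H = 1 − 309.00/614.82 = 0.497.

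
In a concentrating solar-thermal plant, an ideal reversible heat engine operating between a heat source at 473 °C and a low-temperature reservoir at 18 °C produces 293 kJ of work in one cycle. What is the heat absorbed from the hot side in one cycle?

T_H = 473 °C → 473 + 273.15 = 746.15 K.
T_C = 18 °C → 18 + 273.15 = 291.15 K.
Since the cycle is reversible, η = 1 − T_C/T_H = 1 − 291.15/746.15 = 0.6098.
Q_H = W/η = 293/0.6098 = 480 kJ.

Q_H ≈ 480 kJ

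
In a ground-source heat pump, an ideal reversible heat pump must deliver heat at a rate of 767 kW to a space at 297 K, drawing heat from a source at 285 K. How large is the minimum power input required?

Ẇ_in ≈ 31.0 kW

The Carnot heat-pump COP is COP_HP = T_H/(T_H − T_C) = 297.00/12.00 = 24.7500.
W = Q_H/COP_HP = 767/24.7500 = 31.0 kW.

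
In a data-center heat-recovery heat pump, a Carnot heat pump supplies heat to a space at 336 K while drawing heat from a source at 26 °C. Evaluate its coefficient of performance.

T_C = 26 °C → 26 + 273.15 = 299.15 K.
The Carnot heat-pump COP is COP_HP = T_H/(T_H − T_C) = 336.00/(336.00 − 299.15) = 9.12.

COP_HP ≈ 9.12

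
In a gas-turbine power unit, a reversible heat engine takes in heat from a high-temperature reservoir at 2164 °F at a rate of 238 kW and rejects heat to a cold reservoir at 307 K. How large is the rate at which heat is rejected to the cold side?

T_H = 2164 °F → (2164 − 32) × 5/9 = 1184.44 °C = 1457.59 K.
For a reversible engine, η = 1 − T_C/T_H = 1 − 307.00/1457.59 = 0.7894.
For a reversible cycle Q_C/Q_H = T_C/T_H, so Q_C = 238 × 307.00/1457.59 = 50.1 kW.

Q̇_C ≈ 50.1 kW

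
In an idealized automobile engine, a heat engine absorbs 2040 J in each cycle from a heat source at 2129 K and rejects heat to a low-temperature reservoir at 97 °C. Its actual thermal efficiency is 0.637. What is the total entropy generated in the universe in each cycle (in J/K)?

T_C = 97 °C → 97 + 273.15 = 370.15 K.
W = η·Q_H = 0.637 × 2040 = 1299 J, so Q_C = Q_H − W = 740.5 J.
Entropy balance on the reservoirs: −Q_H/T_H = -0.9582 J/K, +Q_C/T_C = 2.001 J/K.
ΔS_univ = −Q_H/T_H + Q_C/T_C = 1.04 J/K (> 0, since η = 0.637 < η_Carnot = 0.826).

ΔS_univ ≈ 1.04 J/K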